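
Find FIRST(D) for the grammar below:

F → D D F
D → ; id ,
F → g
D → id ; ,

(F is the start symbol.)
To compute FIRST(D), examine every production with D on the left-hand side, reading each right-hand side left to right until a non-nullable symbol is reached.

From D → ; id ,:
  - ';' is a terminal: add ';' and stop
From D → id ; ,:
  - id is a terminal: add 'id' and stop

Collecting: FIRST(D) = { ';', 'id' }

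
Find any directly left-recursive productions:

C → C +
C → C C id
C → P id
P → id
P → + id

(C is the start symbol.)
Yes, C is left-recursive

C → C +: LEFT RECURSIVE (starts with C)
C → C C id: LEFT RECURSIVE (starts with C)
C → P id: starts with P
P → id: starts with id
P → + id: starts with '+'

The grammar has direct left recursion on: C.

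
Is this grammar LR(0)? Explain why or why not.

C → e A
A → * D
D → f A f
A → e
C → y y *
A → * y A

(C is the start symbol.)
Augment with C' → C and build the canonical LR(0) collection (I0 = CLOSURE({[C' → . C]}), then GOTO on every symbol after a dot until no new states appear). It has 15 states:
  I0: { [C → . e A], [C → . y y *], [C' → . C] }  — shift
  I1: { [C' → C .] }  — accept
  I2: { [A → . * D], [A → . * y A], [A → . e], [C → e . A] }  — shift
  I3: { [C → y . y *] }  — shift
  I4: { [C → y y . *] }  — shift
  I5: { [C → y y * .] }  — reduce
  I6: { [A → * . D], [A → * . y A], [D → . f A f] }  — shift
  I7: { [C → e A .] }  — reduce
  I8: { [A → e .] }  — reduce
  I9: { [A → * D .] }  — reduce
  I10: { [A → . * D], [A → . * y A], [A → . e], [D → f . A f] }  — shift
  I11: { [A → * y . A], [A → . * D], [A → . * y A], [A → . e] }  — shift
  I12: { [A → * y A .] }  — reduce
  I13: { [D → f A . f] }  — shift
  I14: { [D → f A f .] }  — reduce

Every state is either a pure shift/goto state or contains exactly one complete item and nothing to shift — no conflicts. The grammar is LR(0).

Answer: Yes, the grammar is LR(0)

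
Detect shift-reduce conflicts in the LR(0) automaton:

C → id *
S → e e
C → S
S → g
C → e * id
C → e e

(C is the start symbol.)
No shift-reduce conflicts

Augment with C' → C and build the canonical LR(0) collection (I0 = CLOSURE({[C' → . C]}), then GOTO on every symbol after a dot until no new states appear). It has 10 states:
  I0: { [C → . S], [C → . e * id], [C → . e e], [C → . id *], [C' → . C], [S → . e e], [S → . g] }  — shift
  I1: { [C' → C .] }  — accept
  I2: { [C → S .] }  — reduce
  I3: { [C → e . * id], [C → e . e], [S → e . e] }  — shift
  I4: { [S → g .] }  — reduce
  I5: { [C → id . *] }  — shift
  I6: { [C → id * .] }  — reduce
  I7: { [C → e * . id] }  — shift
  I8: { [C → e e .], [S → e e .] }  — 2 reduces
  I9: { [C → e * id .] }  — reduce

No state contains both a complete item and a shift item.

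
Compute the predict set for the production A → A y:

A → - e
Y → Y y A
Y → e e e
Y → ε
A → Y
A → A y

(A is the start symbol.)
PREDICT(A → A y) = (FIRST(RHS) \ {ε}) ∪ (FOLLOW(A) if ε ∈ FIRST(RHS), i.e. RHS ⇒* ε)
FIRST(A) = { '-', 'e', 'y', ε }
FIRST(A y) = { '-', 'e', 'y' }
ε ∉ FIRST(A y), so FOLLOW(A) is not added.
PREDICT(A → A y) = { '-', 'e', 'y' }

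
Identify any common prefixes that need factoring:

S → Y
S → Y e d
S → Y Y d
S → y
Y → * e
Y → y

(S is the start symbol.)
Left-factoring is needed when two productions for the same non-terminal
share a common prefix on the right-hand side.

Productions for S:
  S → Y
  S → Y e d
  S → Y Y d
  S → y
Productions for Y:
  Y → * e
  Y → y

Found common prefix 'Y' in productions for S

Answer: Yes, S has productions with common prefix 'Y'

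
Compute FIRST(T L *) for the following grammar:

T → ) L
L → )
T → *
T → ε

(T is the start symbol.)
{ ')', '*' }

FIRST sets of the non-terminals involved (from the grammar, by fixed-point iteration):
  FIRST(T) = { ')', '*', ε }
  FIRST(L) = { ')' }

To compute FIRST(T L *), process the symbols left to right:
Symbol T is a non-terminal. Add FIRST(T) \ {ε} = { ')', '*' }
T is nullable (ε ∈ FIRST(T)), continue to the next symbol.
Symbol L is a non-terminal. Add FIRST(L) \ {ε} = { ')' }
L is not nullable (ε ∉ FIRST(L)), so stop here.
FIRST(T L *) = { ')', '*' }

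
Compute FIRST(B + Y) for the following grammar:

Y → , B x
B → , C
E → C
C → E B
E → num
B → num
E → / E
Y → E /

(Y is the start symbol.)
FIRST sets of the non-terminals involved (from the grammar, by fixed-point iteration):
  FIRST(B) = { ',', 'num' }

To compute FIRST(B + Y), process the symbols left to right:
Symbol B is a non-terminal. Add FIRST(B) \ {ε} = { ',', 'num' }
B is not nullable (ε ∉ FIRST(B)), so stop here.
FIRST(B + Y) = { ',', 'num' }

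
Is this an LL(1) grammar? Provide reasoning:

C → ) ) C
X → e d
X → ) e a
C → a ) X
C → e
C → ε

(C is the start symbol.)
Relevant sets:
  FOLLOW(C) = { $ }

For C:
  PREDICT(C → ')' ')' C) = { ')' }
  PREDICT(C → a ')' X) = { 'a' }
  PREDICT(C → e) = { 'e' }
  PREDICT(C → ε) = { $ }
For X:
  PREDICT(X → e d) = { 'e' }
  PREDICT(X → ')' e a) = { ')' }

All predict sets are disjoint. The grammar IS LL(1).

Answer: Yes, the grammar is LL(1).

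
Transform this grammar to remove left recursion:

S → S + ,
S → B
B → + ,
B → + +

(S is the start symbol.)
S → B S'
S' → + , S'
S' → ε
B → + ,
B → + +

S is directly left-recursive. The standard transformation for
  A → A α₁ | ... | A α_m | β₁ | ... | β_n
is
  A  → β₁ A' | ... | β_n A'
  A' → α₁ A' | ... | α_m A' | ε

S → B becomes S → B S'
S → S + , becomes S' → + , S'
Add S' → ε

Productions for other non-terminals are unchanged:
  B → + ,
  B → + +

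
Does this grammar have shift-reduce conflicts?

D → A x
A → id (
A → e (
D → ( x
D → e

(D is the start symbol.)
Yes — I4: [D → e .] vs [A → e . (]

Augment with D' → D and build the canonical LR(0) collection (I0 = CLOSURE({[D' → . D]}), then GOTO on every symbol after a dot until no new states appear). It has 10 states:
  I0: { [A → . e (], [A → . id (], [D → . ( x], [D → . A x], [D → . e], [D' → . D] }  — shift
  I1: { [D → ( . x] }  — shift
  I2: { [D → A . x] }  — shift
  I3: { [D' → D .] }  — accept
  I4: { [A → e . (], [D → e .] }  — shift, reduce
  I5: { [A → id . (] }  — shift
  I6: { [A → id ( .] }  — reduce
  I7: { [A → e ( .] }  — reduce
  I8: { [D → A x .] }  — reduce
  I9: { [D → ( x .] }  — reduce

I4 contains reduce item [D → e .] and shift item [A → e . (] — shift-reduce conflict.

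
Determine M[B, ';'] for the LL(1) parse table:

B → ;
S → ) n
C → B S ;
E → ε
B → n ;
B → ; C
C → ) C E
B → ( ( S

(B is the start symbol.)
B → ;, B → ; C

To find M[B, ';'], we find productions for B where ';' is in the predict set (PREDICT(N → α) = (FIRST(α) \ {ε}) ∪ (FOLLOW(N) if α ⇒* ε)).

B → ;: PREDICT = { ';' }
  ';' is in predict set, so this production goes in M[B, ';']
B → n ;: PREDICT = { 'n' }
B → ; C: PREDICT = { ';' }
  ';' is in predict set, so this production goes in M[B, ';']
B → ( ( S: PREDICT = { '(' }

M[B, ';'] = B → ;, B → ; C  (a multiply-defined cell — the grammar is not LL(1))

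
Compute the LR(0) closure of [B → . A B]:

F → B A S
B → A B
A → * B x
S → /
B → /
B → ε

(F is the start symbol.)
{ [A → . * B x], [B → . A B] }

To compute CLOSURE, for each item [A → α.Bβ] where B is a non-terminal, add [B → .γ] for all productions B → γ; repeat for the newly added items until nothing changes.

Start with: [B → . A B]
  [B → . A B] has the dot before A: add [A → . * B x]
No further items can be added.

CLOSURE = { [A → . * B x], [B → . A B] }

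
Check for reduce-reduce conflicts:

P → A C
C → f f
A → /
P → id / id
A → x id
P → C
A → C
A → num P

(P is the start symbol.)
A reduce-reduce conflict occurs when an LR(0) state has two complete items [A → α .] and [B → β .] — both call for a reduction, and with no lookahead the parser cannot choose between them.

Augment with P' → P and build the canonical LR(0) collection (I0 = CLOSURE({[P' → . P]}), then GOTO on every symbol after a dot until no new states appear). It has 15 states:
  I0: { [A → . /], [A → . C], [A → . num P], [A → . x id], [C → . f f], [P → . A C], [P → . C], [P → . id / id], [P' → . P] }  — shift
  I1: { [A → / .] }  — reduce
  I2: { [C → . f f], [P → A . C] }  — shift
  I3: { [A → C .], [P → C .] }  — 2 reduces
  I4: { [P' → P .] }  — accept
  I5: { [C → f . f] }  — shift
  I6: { [P → id . / id] }  — shift
  I7: { [A → . /], [A → . C], [A → . num P], [A → . x id], [A → num . P], [C → . f f], [P → . A C], [P → . C], [P → . id / id] }  — shift
  I8: { [A → x . id] }  — shift
  I9: { [A → x id .] }  — reduce
  I10: { [A → num P .] }  — reduce
  I11: { [P → id / . id] }  — shift
  I12: { [P → id / id .] }  — reduce
  I13: { [C → f f .] }  — reduce
  I14: { [P → A C .] }  — reduce

I3 contains complete items [A → C .], [P → C .] — reduce-reduce conflict.

Answer: Yes — I3: [A → C .] vs [P → C .]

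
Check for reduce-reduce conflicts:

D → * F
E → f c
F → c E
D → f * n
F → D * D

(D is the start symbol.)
No reduce-reduce conflicts

Augment with D' → D and build the canonical LR(0) collection (I0 = CLOSURE({[D' → . D]}), then GOTO on every symbol after a dot until no new states appear). It has 14 states:
  I0: { [D → . * F], [D → . f * n], [D' → . D] }  — shift
  I1: { [D → * . F], [D → . * F], [D → . f * n], [F → . D * D], [F → . c E] }  — shift
  I2: { [D' → D .] }  — accept
  I3: { [D → f . * n] }  — shift
  I4: { [D → f * . n] }  — shift
  I5: { [D → f * n .] }  — reduce
  I6: { [F → D . * D] }  — shift
  I7: { [D → * F .] }  — reduce
  I8: { [E → . f c], [F → c . E] }  — shift
  I9: { [F → c E .] }  — reduce
  I10: { [E → f . c] }  — shift
  I11: { [E → f c .] }  — reduce
  I12: { [D → . * F], [D → . f * n], [F → D * . D] }  — shift
  I13: { [F → D * D .] }  — reduce

No state contains more than one complete item.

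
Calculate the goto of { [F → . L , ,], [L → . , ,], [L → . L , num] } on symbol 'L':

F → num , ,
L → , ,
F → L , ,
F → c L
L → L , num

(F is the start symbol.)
{ [F → L . , ,], [L → L . , num] }

GOTO(I, 'L') = CLOSURE({ [A → αX.β] : [A → α.Xβ] ∈ I, X = 'L' })

Items with dot before 'L', with the dot advanced:
  [F → . L , ,] → [F → L . , ,]
  [L → . L , num] → [L → L . , num]
Closure adds nothing (no advanced item has the dot before a non-terminal).

GOTO = { [F → L . , ,], [L → L . , num] }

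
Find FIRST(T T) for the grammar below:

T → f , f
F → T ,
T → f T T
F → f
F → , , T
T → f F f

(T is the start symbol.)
FIRST sets of the non-terminals involved (from the grammar, by fixed-point iteration):
  FIRST(T) = { 'f' }

To compute FIRST(T T), process the symbols left to right:
Symbol T is a non-terminal. Add FIRST(T) \ {ε} = { 'f' }
T is not nullable (ε ∉ FIRST(T)), so stop here.
FIRST(T T) = { 'f' }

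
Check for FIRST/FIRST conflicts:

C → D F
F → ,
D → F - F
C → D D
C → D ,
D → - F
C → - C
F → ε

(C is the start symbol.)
A FIRST/FIRST conflict occurs when two productions N → α and N → β for the same non-terminal have FIRST(α) ∩ FIRST(β) ≠ ∅ (with ε ∈ FIRST of a nullable right-hand side, so two nullable alternatives also conflict).

FIRST sets of the non-terminals at (or reachable through a nullable prefix from) the front of some alternative:
  FIRST(D) = { ',', '-' }
  FIRST(F) = { ',', ε }

Productions for C:
  C → D F: FIRST = { ',', '-' }
  C → D D: FIRST = { ',', '-' }
  C → D ,: FIRST = { ',', '-' }
  C → - C: FIRST = { '-' }
Productions for F:
  F → ,: FIRST = { ',' }
  F → ε: FIRST = { ε }
Productions for D:
  D → F - F: FIRST = { ',', '-' }
  D → - F: FIRST = { '-' }

Conflict for C: C → D F and C → D D
  Overlap: { ',', '-' }
Conflict for C: C → D F and C → D ,
  Overlap: { ',', '-' }
Conflict for C: C → D F and C → - C
  Overlap: { '-' }
Conflict for C: C → D D and C → D ,
  Overlap: { ',', '-' }
Conflict for C: C → D D and C → - C
  Overlap: { '-' }
Conflict for C: C → D , and C → - C
  Overlap: { '-' }
Conflict for D: D → F - F and D → - F
  Overlap: { '-' }

Answer: Yes. C → D F / C → D D on { ',', '-' }; C → D F / C → D ',' on { ',', '-' }; C → D F / C → '-' C on { '-' }; C → D D / C → D ',' on { ',', '-' }; C → D D / C → '-' C on { '-' }; C → D ',' / C → '-' C on { '-' }; D → F '-' F / D → '-' F on { '-' }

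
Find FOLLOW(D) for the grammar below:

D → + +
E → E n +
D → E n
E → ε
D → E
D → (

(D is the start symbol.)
To compute FOLLOW(D), find every occurrence of D on a right-hand side N → α D β: add FIRST(β) \ {ε}, and if β is empty or nullable also add FOLLOW(N). Iterate to a fixed point.

D is the start symbol, so $ ∈ FOLLOW(D).
D does not occur on any right-hand side.

Taking the union: FOLLOW(D) = { $ }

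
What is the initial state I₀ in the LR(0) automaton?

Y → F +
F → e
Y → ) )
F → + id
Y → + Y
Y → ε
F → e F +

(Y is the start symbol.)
First, augment the grammar with Y' → Y
I₀ = CLOSURE({ [Y' → . Y] }):
  [Y' → . Y] has the dot before Y: add [Y → . F +], [Y → . ) )], [Y → . + Y], [Y → .]
  [Y → . F +] has the dot before F: add [F → . e], [F → . + id], [F → . e F +]
No further items can be added.

I₀ = { [F → . + id], [F → . e F +], [F → . e], [Y → . ) )], [Y → . + Y], [Y → . F +], [Y → .], [Y' → . Y] }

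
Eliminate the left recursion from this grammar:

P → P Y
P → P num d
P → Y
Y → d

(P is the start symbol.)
P → Y P'
P' → Y P'
P' → num d P'
P' → ε
Y → d

P is directly left-recursive. The standard transformation for
  A → A α₁ | ... | A α_m | β₁ | ... | β_n
is
  A  → β₁ A' | ... | β_n A'
  A' → α₁ A' | ... | α_m A' | ε

P → Y becomes P → Y P'
P → P Y becomes P' → Y P'
P → P num d becomes P' → num d P'
Add P' → ε

Productions for other non-terminals are unchanged:
  Y → d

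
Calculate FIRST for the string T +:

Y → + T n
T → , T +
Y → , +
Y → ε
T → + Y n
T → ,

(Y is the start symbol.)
{ '+', ',' }

FIRST sets of the non-terminals involved (from the grammar, by fixed-point iteration):
  FIRST(T) = { '+', ',' }

To compute FIRST(T +), process the symbols left to right:
Symbol T is a non-terminal. Add FIRST(T) \ {ε} = { '+', ',' }
T is not nullable (ε ∉ FIRST(T)), so stop here.
FIRST(T +) = { '+', ',' }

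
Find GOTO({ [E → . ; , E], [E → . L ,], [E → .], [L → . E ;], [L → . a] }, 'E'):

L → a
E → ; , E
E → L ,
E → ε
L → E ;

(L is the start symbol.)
{ [L → E . ;] }

GOTO(I, 'E') = CLOSURE({ [A → αX.β] : [A → α.Xβ] ∈ I, X = 'E' })

Items with dot before 'E', with the dot advanced:
  [L → . E ;] → [L → E . ;]
Closure adds nothing (no advanced item has the dot before a non-terminal).

GOTO = { [L → E . ;] }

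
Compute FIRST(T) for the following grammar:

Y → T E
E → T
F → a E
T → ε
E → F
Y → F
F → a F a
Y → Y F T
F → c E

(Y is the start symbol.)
{ ε }

From T → ε:
  - ε-production, so ε ∈ FIRST(T)

Collecting: FIRST(T) = { ε }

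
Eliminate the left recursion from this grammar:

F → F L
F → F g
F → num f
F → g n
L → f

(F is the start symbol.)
F → num f F'
F → g n F'
F' → L F'
F' → g F'
F' → ε
L → f

F is directly left-recursive. The standard transformation for
  A → A α₁ | ... | A α_m | β₁ | ... | β_n
is
  A  → β₁ A' | ... | β_n A'
  A' → α₁ A' | ... | α_m A' | ε

F → num f becomes F → num f F'
F → g n becomes F → g n F'
F → F L becomes F' → L F'
F → F g becomes F' → g F'
Add F' → ε

Productions for other non-terminals are unchanged:
  L → f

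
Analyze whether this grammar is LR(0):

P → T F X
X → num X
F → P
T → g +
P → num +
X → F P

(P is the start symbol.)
A grammar is LR(0) if no state in the canonical LR(0) collection has:
  - both a shift item (dot before a terminal) and a complete item (shift-reduce conflict), or
  - two or more complete items (reduce-reduce conflict; the accept item [P' → P .] counts as a complete item here).

Augment with P' → P and build the canonical LR(0) collection (I0 = CLOSURE({[P' → . P]}), then GOTO on every symbol after a dot until no new states appear). It has 14 states:
  I0: { [P → . T F X], [P → . num +], [P' → . P], [T → . g +] }  — shift
  I1: { [P' → P .] }  — accept
  I2: { [F → . P], [P → . T F X], [P → . num +], [P → T . F X], [T → . g +] }  — shift
  I3: { [T → g . +] }  — shift
  I4: { [P → num . +] }  — shift
  I5: { [P → num + .] }  — reduce
  I6: { [T → g + .] }  — reduce
  I7: { [F → . P], [P → . T F X], [P → . num +], [P → T F . X], [T → . g +], [X → . F P], [X → . num X] }  — shift
  I8: { [F → P .] }  — reduce
  I9: { [P → . T F X], [P → . num +], [T → . g +], [X → F . P] }  — shift
  I10: { [P → T F X .] }  — reduce
  I11: { [F → . P], [P → . T F X], [P → . num +], [P → num . +], [T → . g +], [X → . F P], [X → . num X], [X → num . X] }  — shift
  I12: { [X → num X .] }  — reduce
  I13: { [X → F P .] }  — reduce

Every state is either a pure shift/goto state or contains exactly one complete item and nothing to shift — no conflicts. The grammar is LR(0).

Answer: Yes, the grammar is LR(0)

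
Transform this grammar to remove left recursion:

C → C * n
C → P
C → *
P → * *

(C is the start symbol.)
C is directly left-recursive. The standard transformation for
  A → A α₁ | ... | A α_m | β₁ | ... | β_n
is
  A  → β₁ A' | ... | β_n A'
  A' → α₁ A' | ... | α_m A' | ε

C → P becomes C → P C'
C → * becomes C → * C'
C → C * n becomes C' → * n C'
Add C' → ε

Productions for other non-terminals are unchanged:
  P → * *

Resulting grammar:
C → P C'
C → * C'
C' → * n C'
C' → ε
P → * *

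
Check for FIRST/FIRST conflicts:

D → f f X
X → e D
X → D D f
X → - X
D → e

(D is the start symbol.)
FIRST sets of the non-terminals at (or reachable through a nullable prefix from) the front of some alternative:
  FIRST(D) = { 'e', 'f' }

Productions for D:
  D → f f X: FIRST = { 'f' }
  D → e: FIRST = { 'e' }
Productions for X:
  X → e D: FIRST = { 'e' }
  X → D D f: FIRST = { 'e', 'f' }
  X → - X: FIRST = { '-' }

Conflict for X: X → e D and X → D D f
  Overlap: { 'e' }

Answer: Yes. X → e D / X → D D f on { 'e' }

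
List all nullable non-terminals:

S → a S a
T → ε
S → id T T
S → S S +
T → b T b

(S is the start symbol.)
ε-productions: T → ε
So T is immediately nullable.
No further non-terminal can be added: every production for the remaining non-terminals contains a terminal or a non-nullable non-terminal.
Nullable = { 'T' }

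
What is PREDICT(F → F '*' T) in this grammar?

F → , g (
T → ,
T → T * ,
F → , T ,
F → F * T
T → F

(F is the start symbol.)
PREDICT(F → F '*' T) = (FIRST(RHS) \ {ε}) ∪ (FOLLOW(F) if ε ∈ FIRST(RHS), i.e. RHS ⇒* ε)
FIRST(F) = { ',' }
FIRST(F '*' T) = { ',' }
ε ∉ FIRST(F '*' T), so FOLLOW(F) is not added.
PREDICT(F → F '*' T) = { ',' }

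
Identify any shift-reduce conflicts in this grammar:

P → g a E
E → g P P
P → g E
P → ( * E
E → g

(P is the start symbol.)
A shift-reduce conflict occurs when an LR(0) state has both:
  - a complete (reduce) item [A → α .] (dot at the end), and
  - a shift item [B → β . c γ] (dot before a terminal).

Augment with P' → P and build the canonical LR(0) collection (I0 = CLOSURE({[P' → . P]}), then GOTO on every symbol after a dot until no new states appear). It has 12 states:
  I0: { [P → . ( * E], [P → . g E], [P → . g a E], [P' → . P] }  — shift
  I1: { [P → ( . * E] }  — shift
  I2: { [P' → P .] }  — accept
  I3: { [E → . g P P], [E → . g], [P → g . E], [P → g . a E] }  — shift
  I4: { [P → g E .] }  — reduce
  I5: { [E → . g P P], [E → . g], [P → g a . E] }  — shift
  I6: { [E → g . P P], [E → g .], [P → . ( * E], [P → . g E], [P → . g a E] }  — shift, reduce
  I7: { [E → g P . P], [P → . ( * E], [P → . g E], [P → . g a E] }  — shift
  I8: { [E → g P P .] }  — reduce
  I9: { [P → g a E .] }  — reduce
  I10: { [E → . g P P], [E → . g], [P → ( * . E] }  — shift
  I11: { [P → ( * E .] }  — reduce

I6 contains reduce item [E → g .] and shift items [P → . ( * E], [P → . g E], [P → . g a E] — shift-reduce conflict.

Answer: Yes — I6: [E → g .] vs [P → . ( * E]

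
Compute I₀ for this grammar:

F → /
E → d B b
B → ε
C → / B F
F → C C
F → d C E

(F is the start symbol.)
{ [C → . / B F], [F → . /], [F → . C C], [F → . d C E], [F' → . F] }

First, augment the grammar with F' → F
I₀ = CLOSURE({ [F' → . F] }):
  [F' → . F] has the dot before F: add [F → . /], [F → . C C], [F → . d C E]
  [F → . C C] has the dot before C: add [C → . / B F]
No further items can be added.

I₀ = { [C → . / B F], [F → . /], [F → . C C], [F → . d C E], [F' → . F] }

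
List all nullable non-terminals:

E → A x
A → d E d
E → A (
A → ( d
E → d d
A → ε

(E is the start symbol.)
ε-productions: A → ε
So A is immediately nullable.
No further non-terminal can be added: every production for the remaining non-terminals contains a terminal or a non-nullable non-terminal.
Nullable = { 'A' }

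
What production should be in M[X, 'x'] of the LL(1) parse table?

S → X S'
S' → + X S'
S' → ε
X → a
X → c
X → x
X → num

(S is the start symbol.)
To find M[X, 'x'], we find productions for X where 'x' is in the predict set (PREDICT(N → α) = (FIRST(α) \ {ε}) ∪ (FOLLOW(N) if α ⇒* ε)).

X → a: PREDICT = { 'a' }
X → c: PREDICT = { 'c' }
X → x: PREDICT = { 'x' }
  'x' is in predict set, so this production goes in M[X, 'x']
X → num: PREDICT = { 'num' }

M[X, 'x'] = X → x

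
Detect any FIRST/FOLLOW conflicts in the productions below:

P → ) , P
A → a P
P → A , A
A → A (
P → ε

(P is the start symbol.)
Nullable non-terminals: P.
FIRST sets used below: FIRST(A) = { 'a' }

P: nullable alternative(s) P → ε; FOLLOW(P) = { $, '(', ',' }
  P → ) , P: FIRST \ {ε} = { ')' } — disjoint from FOLLOW(P)
  P → A , A: FIRST \ {ε} = { 'a' } — disjoint from FOLLOW(P)
  P → ε: FIRST \ {ε} = { } — this is the only nullable alternative, skip

A has no nullable alternative, so no FIRST/FOLLOW check is needed there.

No FIRST/FOLLOW conflicts found.

Answer: No FIRST/FOLLOW conflicts.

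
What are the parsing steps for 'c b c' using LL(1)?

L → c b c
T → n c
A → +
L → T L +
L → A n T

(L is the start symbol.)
LL(1) parsing maintains a stack (initially the start symbol over $) and the input. At each step: if the stack top is a terminal, match it against the current input token; if it is a non-terminal N, replace it with the RHS of M[N, lookahead] (the unique production whose predict set contains the lookahead).

Stack is shown with the top on the left.

Stack    Input    Action
------------------------
L $      c b c $  output L → c b c
c b c $  c b c $  match 'c'
b c $    b c $    match 'b'
c $      c $      match 'c'
$        $        accept

The string is accepted.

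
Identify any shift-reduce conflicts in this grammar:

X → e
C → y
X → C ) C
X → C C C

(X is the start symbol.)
A shift-reduce conflict occurs when an LR(0) state has both:
  - a complete (reduce) item [A → α .] (dot at the end), and
  - a shift item [B → β . c γ] (dot before a terminal).

Augment with X' → X and build the canonical LR(0) collection (I0 = CLOSURE({[X' → . X]}), then GOTO on every symbol after a dot until no new states appear). It has 9 states:
  I0: { [C → . y], [X → . C ) C], [X → . C C C], [X → . e], [X' → . X] }  — shift
  I1: { [C → . y], [X → C . ) C], [X → C . C C] }  — shift
  I2: { [X' → X .] }  — accept
  I3: { [X → e .] }  — reduce
  I4: { [C → y .] }  — reduce
  I5: { [C → . y], [X → C ) . C] }  — shift
  I6: { [C → . y], [X → C C . C] }  — shift
  I7: { [X → C C C .] }  — reduce
  I8: { [X → C ) C .] }  — reduce

No state contains both a complete item and a shift item.

Answer: No shift-reduce conflicts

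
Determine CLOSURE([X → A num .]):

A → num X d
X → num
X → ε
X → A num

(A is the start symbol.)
To compute CLOSURE, for each item [A → α.Bβ] where B is a non-terminal, add [B → .γ] for all productions B → γ; repeat for the newly added items until nothing changes.

Start with: [X → A num .]
The dot is at the end, so nothing is added.

CLOSURE = { [X → A num .] }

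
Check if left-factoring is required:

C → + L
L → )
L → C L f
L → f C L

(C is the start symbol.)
No, left-factoring is not needed

Left-factoring is needed when two productions for the same non-terminal
share a common prefix on the right-hand side.

Productions for L:
  L → )
  L → C L f
  L → f C L

No common prefixes found.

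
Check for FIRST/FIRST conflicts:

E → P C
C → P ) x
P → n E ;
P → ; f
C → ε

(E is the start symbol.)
No FIRST/FIRST conflicts.

A FIRST/FIRST conflict occurs when two productions N → α and N → β for the same non-terminal have FIRST(α) ∩ FIRST(β) ≠ ∅ (with ε ∈ FIRST of a nullable right-hand side, so two nullable alternatives also conflict).

FIRST sets of the non-terminals at (or reachable through a nullable prefix from) the front of some alternative:
  FIRST(P) = { ';', 'n' }

Productions for C:
  C → P ) x: FIRST = { ';', 'n' }
  C → ε: FIRST = { ε }
Productions for P:
  P → n E ;: FIRST = { 'n' }
  P → ; f: FIRST = { ';' }
E has only one production, so no FIRST/FIRST conflict is possible there.

All alternatives of each non-terminal have pairwise disjoint FIRST sets.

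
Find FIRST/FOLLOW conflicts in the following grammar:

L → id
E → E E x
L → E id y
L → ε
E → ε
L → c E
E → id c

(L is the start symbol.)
A FIRST/FOLLOW conflict occurs when a non-terminal N has a nullable alternative N → β (β ⇒* ε) and another alternative N → α with FIRST(α) ∩ FOLLOW(N) ≠ ∅: on such a lookahead the parser cannot decide between expanding α and letting N vanish via β.

Nullable non-terminals: E, L.
FIRST sets used below: FIRST(E) = { 'id', 'x', ε }

E: nullable alternative(s) E → ε; FOLLOW(E) = { $, 'id', 'x' }
  E → E E x: FIRST \ {ε} = { 'id', 'x' } — overlaps FOLLOW(E) on { 'id', 'x' }: CONFLICT
  E → ε: FIRST \ {ε} = { } — this is the only nullable alternative, skip
  E → id c: FIRST \ {ε} = { 'id' } — overlaps FOLLOW(E) on { 'id' }: CONFLICT

L: nullable alternative(s) L → ε; FOLLOW(L) = { $ }
  L → id: FIRST \ {ε} = { 'id' } — disjoint from FOLLOW(L)
  L → E id y: FIRST \ {ε} = { 'id', 'x' } — disjoint from FOLLOW(L)
  L → ε: FIRST \ {ε} = { } — this is the only nullable alternative, skip
  L → c E: FIRST \ {ε} = { 'c' } — disjoint from FOLLOW(L)

So the grammar has 2 FIRST/FOLLOW conflicts (marked CONFLICT above).

Answer: Yes. E → E E x with FOLLOW(E) on { 'id', 'x' }; E → id c with FOLLOW(E) on { 'id' }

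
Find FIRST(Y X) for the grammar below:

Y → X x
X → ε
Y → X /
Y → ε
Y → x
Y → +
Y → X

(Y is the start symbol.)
{ '+', '/', 'x', ε }

FIRST sets of the non-terminals involved (from the grammar, by fixed-point iteration):
  FIRST(Y) = { '+', '/', 'x', ε }
  FIRST(X) = { ε }

To compute FIRST(Y X), process the symbols left to right:
Symbol Y is a non-terminal. Add FIRST(Y) \ {ε} = { '+', '/', 'x' }
Y is nullable (ε ∈ FIRST(Y)), continue to the next symbol.
Symbol X is a non-terminal. Add FIRST(X) \ {ε} = { }
X is nullable (ε ∈ FIRST(X)), continue to the next symbol.
All symbols are nullable, so ε is in the result.
FIRST(Y X) = { '+', '/', 'x', ε }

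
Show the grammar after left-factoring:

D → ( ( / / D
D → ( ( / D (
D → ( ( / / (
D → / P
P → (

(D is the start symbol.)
D → ( ( / D'
D' → / D''
D'' → D
D'' → (
D' → D (
D → / P
P → (

Left-factoring transforms A → αβ₁ | αβ₂ into A → αA' and A' → β₁ | β₂
(α is the longest common prefix among the alternatives). Repeat until
no nonterminal has two alternatives with a common prefix.

Round 1: D has alternatives sharing prefix '( ( /'. Introduce D': D → ( ( / D'
  Add: D' → / D
  Add: D' → D (
  Add: D' → / (

Round 2: D' has alternatives sharing prefix '/'. Introduce D'': D' → / D''
  Add: D'' → D
  Add: D'' → (

No remaining common prefixes — done.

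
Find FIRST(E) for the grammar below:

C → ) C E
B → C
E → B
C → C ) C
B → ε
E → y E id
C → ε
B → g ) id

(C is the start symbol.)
{ ')', 'g', 'y', ε }

To compute FIRST(E), examine every production with E on the left-hand side, reading each right-hand side left to right until a non-nullable symbol is reached.

FIRST sets of the other non-terminals involved (by the same procedure, iterated to a fixed point):
  FIRST(B) = { ')', 'g', ε }

From E → B:
  - B is a non-terminal: add FIRST(B) \ {ε} = { ')', 'g' }
    B is nullable and nothing follows, so the whole right-hand side can vanish: ε ∈ FIRST(E)
From E → y E id:
  - y is a terminal: add 'y' and stop

Collecting: FIRST(E) = { ')', 'g', 'y', ε }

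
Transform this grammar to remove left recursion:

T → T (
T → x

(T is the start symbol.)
T is directly left-recursive. The standard transformation for
  A → A α₁ | ... | A α_m | β₁ | ... | β_n
is
  A  → β₁ A' | ... | β_n A'
  A' → α₁ A' | ... | α_m A' | ε

T → x becomes T → x T'
T → T ( becomes T' → ( T'
Add T' → ε

Resulting grammar:
T → x T'
T' → ( T'
T' → ε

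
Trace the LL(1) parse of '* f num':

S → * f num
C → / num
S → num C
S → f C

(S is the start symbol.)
LL(1) parsing maintains a stack (initially the start symbol over $) and the input. At each step: if the stack top is a terminal, match it against the current input token; if it is a non-terminal N, replace it with the RHS of M[N, lookahead] (the unique production whose predict set contains the lookahead).

Stack is shown with the top on the left.

Stack      Input      Action
----------------------------
S $        * f num $  output S → * f num
* f num $  * f num $  match '*'
f num $    f num $    match 'f'
num $      num $      match 'num'
$          $          accept

The string is accepted.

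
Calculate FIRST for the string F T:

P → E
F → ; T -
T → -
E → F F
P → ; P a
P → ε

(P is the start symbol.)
FIRST sets of the non-terminals involved (from the grammar, by fixed-point iteration):
  FIRST(F) = { ';' }

To compute FIRST(F T), process the symbols left to right:
Symbol F is a non-terminal. Add FIRST(F) \ {ε} = { ';' }
F is not nullable (ε ∉ FIRST(F)), so stop here.
FIRST(F T) = { ';' }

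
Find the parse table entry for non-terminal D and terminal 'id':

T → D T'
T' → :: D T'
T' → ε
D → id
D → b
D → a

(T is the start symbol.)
D → id

To find M[D, 'id'], we find productions for D where 'id' is in the predict set (PREDICT(N → α) = (FIRST(α) \ {ε}) ∪ (FOLLOW(N) if α ⇒* ε)).

D → id: PREDICT = { 'id' }
  'id' is in predict set, so this production goes in M[D, 'id']
D → b: PREDICT = { 'b' }
D → a: PREDICT = { 'a' }

M[D, 'id'] = D → id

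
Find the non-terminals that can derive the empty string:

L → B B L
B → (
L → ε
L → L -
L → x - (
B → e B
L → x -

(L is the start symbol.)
A non-terminal is nullable if it can derive ε (the empty string): either it has an ε-production, or it has a production whose right-hand side consists entirely of nullable non-terminals.

ε-productions: L → ε
So L is immediately nullable.
No further non-terminal can be added: every production for the remaining non-terminals contains a terminal or a non-nullable non-terminal.
Nullable = { 'L' }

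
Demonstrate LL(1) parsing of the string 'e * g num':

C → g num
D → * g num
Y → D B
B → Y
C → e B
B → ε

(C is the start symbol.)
Stack is shown with the top on the left.

Stack        Input        Action
--------------------------------
C $          e * g num $  output C → e B
e B $        e * g num $  match 'e'
B $          * g num $    output B → Y
Y $          * g num $    output Y → D B
D B $        * g num $    output D → * g num
* g num B $  * g num $    match '*'
g num B $    g num $      match 'g'
num B $      num $        match 'num'
B $          $            output B → ε
$            $            accept

The string is accepted.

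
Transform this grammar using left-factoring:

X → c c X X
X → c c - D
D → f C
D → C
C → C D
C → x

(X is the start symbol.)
X → c c X'
X' → X X
X' → - D
D → f C
D → C
C → C D
C → x

Left-factoring transforms A → αβ₁ | αβ₂ into A → αA' and A' → β₁ | β₂
(α is the longest common prefix among the alternatives). Repeat until
no nonterminal has two alternatives with a common prefix.

Round 1: X has alternatives sharing prefix 'c c'. Introduce X': X → c c X'
  Add: X' → X X
  Add: X' → - D

No remaining common prefixes — done.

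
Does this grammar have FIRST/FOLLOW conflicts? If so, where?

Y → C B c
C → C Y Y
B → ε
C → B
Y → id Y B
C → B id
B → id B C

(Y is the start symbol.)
Nullable non-terminals: B, C.
FIRST sets used below: FIRST(C) = { 'c', 'id', ε }, FIRST(Y) = { 'c', 'id' }, FIRST(B) = { 'id', ε }

B: nullable alternative(s) B → ε; FOLLOW(B) = { $, 'c', 'id' }
  B → ε: FIRST \ {ε} = { } — this is the only nullable alternative, skip
  B → id B C: FIRST \ {ε} = { 'id' } — overlaps FOLLOW(B) on { 'id' }: CONFLICT

C: nullable alternative(s) C → B; FOLLOW(C) = { $, 'c', 'id' }
  C → C Y Y: FIRST \ {ε} = { 'c', 'id' } — overlaps FOLLOW(C) on { 'c', 'id' }: CONFLICT
  C → B: FIRST \ {ε} = { 'id' } — this is the only nullable alternative, skip
  C → B id: FIRST \ {ε} = { 'id' } — overlaps FOLLOW(C) on { 'id' }: CONFLICT

Y has no nullable alternative, so no FIRST/FOLLOW check is needed there.

So the grammar has 3 FIRST/FOLLOW conflicts (marked CONFLICT above).

Answer: Yes. C → C Y Y with FOLLOW(C) on { 'c', 'id' }; C → B id with FOLLOW(C) on { 'id' }; B → id B C with FOLLOW(B) on { 'id' }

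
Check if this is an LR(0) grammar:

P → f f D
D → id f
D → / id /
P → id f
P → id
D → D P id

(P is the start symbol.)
A grammar is LR(0) if no state in the canonical LR(0) collection has:
  - both a shift item (dot before a terminal) and a complete item (shift-reduce conflict), or
  - two or more complete items (reduce-reduce conflict; the accept item [P' → P .] counts as a complete item here).

Augment with P' → P and build the canonical LR(0) collection (I0 = CLOSURE({[P' → . P]}), then GOTO on every symbol after a dot until no new states appear). It has 14 states:
  I0: { [P → . f f D], [P → . id f], [P → . id], [P' → . P] }  — shift
  I1: { [P' → P .] }  — accept
  I2: { [P → f . f D] }  — shift
  I3: { [P → id . f], [P → id .] }  — shift, reduce
  I4: { [P → id f .] }  — reduce
  I5: { [D → . / id /], [D → . D P id], [D → . id f], [P → f f . D] }  — shift
  I6: { [D → / . id /] }  — shift
  I7: { [D → D . P id], [P → . f f D], [P → . id f], [P → . id], [P → f f D .] }  — shift, reduce
  I8: { [D → id . f] }  — shift
  I9: { [D → id f .] }  — reduce
  I10: { [D → D P . id] }  — shift
  I11: { [D → D P id .] }  — reduce
  I12: { [D → / id . /] }  — shift
  I13: { [D → / id / .] }  — reduce

Conflict in state I3:
  Shift-reduce conflict between [P → id .] and [P → id . f]
So the grammar is NOT LR(0).

Answer: No. Shift-reduce conflict between [P → id .] and [P → id . f]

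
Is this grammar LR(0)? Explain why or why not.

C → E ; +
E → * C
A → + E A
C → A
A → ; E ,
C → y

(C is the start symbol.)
A grammar is LR(0) if no state in the canonical LR(0) collection has:
  - both a shift item (dot before a terminal) and a complete item (shift-reduce conflict), or
  - two or more complete items (reduce-reduce conflict; the accept item [C' → C .] counts as a complete item here).

Augment with C' → C and build the canonical LR(0) collection (I0 = CLOSURE({[C' → . C]}), then GOTO on every symbol after a dot until no new states appear). It has 15 states:
  I0: { [A → . + E A], [A → . ; E ,], [C → . A], [C → . E ; +], [C → . y], [C' → . C], [E → . * C] }  — shift
  I1: { [A → . + E A], [A → . ; E ,], [C → . A], [C → . E ; +], [C → . y], [E → * . C], [E → . * C] }  — shift
  I2: { [A → + . E A], [E → . * C] }  — shift
  I3: { [A → ; . E ,], [E → . * C] }  — shift
  I4: { [C → A .] }  — reduce
  I5: { [C' → C .] }  — accept
  I6: { [C → E . ; +] }  — shift
  I7: { [C → y .] }  — reduce
  I8: { [C → E ; . +] }  — shift
  I9: { [C → E ; + .] }  — reduce
  I10: { [A → ; E . ,] }  — shift
  I11: { [A → ; E , .] }  — reduce
  I12: { [A → + E . A], [A → . + E A], [A → . ; E ,] }  — shift
  I13: { [A → + E A .] }  — reduce
  I14: { [E → * C .] }  — reduce

Every state is either a pure shift/goto state or contains exactly one complete item and nothing to shift — no conflicts. The grammar is LR(0).

Answer: Yes, the grammar is LR(0)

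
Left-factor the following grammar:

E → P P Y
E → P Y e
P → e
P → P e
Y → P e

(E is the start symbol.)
E → P E'
E' → P Y
E' → Y e
P → e
P → P e
Y → P e

Left-factoring transforms A → αβ₁ | αβ₂ into A → αA' and A' → β₁ | β₂
(α is the longest common prefix among the alternatives). Repeat until
no nonterminal has two alternatives with a common prefix.

Round 1: E has alternatives sharing prefix 'P'. Introduce E': E → P E'
  Add: E' → P Y
  Add: E' → Y e

No remaining common prefixes — done.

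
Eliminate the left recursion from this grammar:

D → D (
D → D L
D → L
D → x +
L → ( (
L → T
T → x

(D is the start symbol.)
D is directly left-recursive. The standard transformation for
  A → A α₁ | ... | A α_m | β₁ | ... | β_n
is
  A  → β₁ A' | ... | β_n A'
  A' → α₁ A' | ... | α_m A' | ε

D → L becomes D → L D'
D → x + becomes D → x + D'
D → D ( becomes D' → ( D'
D → D L becomes D' → L D'
Add D' → ε

Productions for other non-terminals are unchanged:
  L → ( (
  L → T
  T → x

Resulting grammar:
D → L D'
D → x + D'
D' → ( D'
D' → L D'
D' → ε
L → ( (
L → T
T → x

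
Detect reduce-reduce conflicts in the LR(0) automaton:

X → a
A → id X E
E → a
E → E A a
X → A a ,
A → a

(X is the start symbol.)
Yes — I3: [A → a .] vs [X → a .]

Augment with X' → X and build the canonical LR(0) collection (I0 = CLOSURE({[X' → . X]}), then GOTO on every symbol after a dot until no new states appear). It has 13 states:
  I0: { [A → . a], [A → . id X E], [X → . A a ,], [X → . a], [X' → . X] }  — shift
  I1: { [X → A . a ,] }  — shift
  I2: { [X' → X .] }  — accept
  I3: { [A → a .], [X → a .] }  — 2 reduces
  I4: { [A → . a], [A → . id X E], [A → id . X E], [X → . A a ,], [X → . a] }  — shift
  I5: { [A → id X . E], [E → . E A a], [E → . a] }  — shift
  I6: { [A → . a], [A → . id X E], [A → id X E .], [E → E . A a] }  — shift, reduce
  I7: { [E → a .] }  — reduce
  I8: { [E → E A . a] }  — shift
  I9: { [A → a .] }  — reduce
  I10: { [E → E A a .] }  — reduce
  I11: { [X → A a . ,] }  — shift
  I12: { [X → A a , .] }  — reduce

I3 contains complete items [A → a .], [X → a .] — reduce-reduce conflict.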